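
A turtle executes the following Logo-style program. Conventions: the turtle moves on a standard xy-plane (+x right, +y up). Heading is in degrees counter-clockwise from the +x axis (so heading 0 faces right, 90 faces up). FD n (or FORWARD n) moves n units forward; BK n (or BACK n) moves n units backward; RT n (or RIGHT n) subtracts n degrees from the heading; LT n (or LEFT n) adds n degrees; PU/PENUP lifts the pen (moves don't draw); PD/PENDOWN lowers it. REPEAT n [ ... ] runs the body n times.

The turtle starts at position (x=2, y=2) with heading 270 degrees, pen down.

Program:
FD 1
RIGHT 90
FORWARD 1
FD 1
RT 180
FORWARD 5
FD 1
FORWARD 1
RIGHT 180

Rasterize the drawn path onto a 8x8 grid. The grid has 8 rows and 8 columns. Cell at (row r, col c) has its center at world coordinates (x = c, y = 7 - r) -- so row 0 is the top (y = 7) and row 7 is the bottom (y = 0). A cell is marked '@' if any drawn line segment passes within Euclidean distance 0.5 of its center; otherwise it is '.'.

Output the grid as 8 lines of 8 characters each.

Segment 0: (2,2) -> (2,1)
Segment 1: (2,1) -> (1,1)
Segment 2: (1,1) -> (-0,1)
Segment 3: (-0,1) -> (5,1)
Segment 4: (5,1) -> (6,1)
Segment 5: (6,1) -> (7,1)

Answer: ........
........
........
........
........
..@.....
@@@@@@@@
........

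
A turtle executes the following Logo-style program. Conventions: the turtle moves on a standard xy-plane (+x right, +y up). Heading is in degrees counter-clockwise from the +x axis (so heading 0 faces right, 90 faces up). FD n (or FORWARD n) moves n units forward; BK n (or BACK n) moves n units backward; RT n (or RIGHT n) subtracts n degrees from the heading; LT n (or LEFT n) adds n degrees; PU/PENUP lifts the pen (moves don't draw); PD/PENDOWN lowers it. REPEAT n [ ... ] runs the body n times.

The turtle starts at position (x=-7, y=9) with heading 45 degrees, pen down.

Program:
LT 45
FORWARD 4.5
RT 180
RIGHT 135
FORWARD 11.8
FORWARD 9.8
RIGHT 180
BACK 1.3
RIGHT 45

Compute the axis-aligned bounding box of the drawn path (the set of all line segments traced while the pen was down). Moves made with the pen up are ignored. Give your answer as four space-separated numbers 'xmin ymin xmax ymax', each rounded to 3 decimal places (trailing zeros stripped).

Executing turtle program step by step:
Start: pos=(-7,9), heading=45, pen down
LT 45: heading 45 -> 90
FD 4.5: (-7,9) -> (-7,13.5) [heading=90, draw]
RT 180: heading 90 -> 270
RT 135: heading 270 -> 135
FD 11.8: (-7,13.5) -> (-15.344,21.844) [heading=135, draw]
FD 9.8: (-15.344,21.844) -> (-22.274,28.774) [heading=135, draw]
RT 180: heading 135 -> 315
BK 1.3: (-22.274,28.774) -> (-23.193,29.693) [heading=315, draw]
RT 45: heading 315 -> 270
Final: pos=(-23.193,29.693), heading=270, 4 segment(s) drawn

Segment endpoints: x in {-23.193, -22.274, -15.344, -7}, y in {9, 13.5, 21.844, 28.774, 29.693}
xmin=-23.193, ymin=9, xmax=-7, ymax=29.693

Answer: -23.193 9 -7 29.693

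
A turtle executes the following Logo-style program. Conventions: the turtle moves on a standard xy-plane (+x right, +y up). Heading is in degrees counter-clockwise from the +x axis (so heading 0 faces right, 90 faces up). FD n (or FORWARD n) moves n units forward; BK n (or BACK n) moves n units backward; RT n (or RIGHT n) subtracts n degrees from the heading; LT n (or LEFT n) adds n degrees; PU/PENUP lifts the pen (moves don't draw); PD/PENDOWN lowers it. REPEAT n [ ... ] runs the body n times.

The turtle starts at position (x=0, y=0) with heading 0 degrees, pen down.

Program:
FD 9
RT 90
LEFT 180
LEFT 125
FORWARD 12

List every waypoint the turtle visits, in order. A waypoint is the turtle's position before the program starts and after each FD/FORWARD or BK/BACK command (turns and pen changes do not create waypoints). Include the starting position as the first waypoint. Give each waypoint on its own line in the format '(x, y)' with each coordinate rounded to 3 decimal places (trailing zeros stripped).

Executing turtle program step by step:
Start: pos=(0,0), heading=0, pen down
FD 9: (0,0) -> (9,0) [heading=0, draw]
RT 90: heading 0 -> 270
LT 180: heading 270 -> 90
LT 125: heading 90 -> 215
FD 12: (9,0) -> (-0.83,-6.883) [heading=215, draw]
Final: pos=(-0.83,-6.883), heading=215, 2 segment(s) drawn
Waypoints (3 total):
(0, 0)
(9, 0)
(-0.83, -6.883)

Answer: (0, 0)
(9, 0)
(-0.83, -6.883)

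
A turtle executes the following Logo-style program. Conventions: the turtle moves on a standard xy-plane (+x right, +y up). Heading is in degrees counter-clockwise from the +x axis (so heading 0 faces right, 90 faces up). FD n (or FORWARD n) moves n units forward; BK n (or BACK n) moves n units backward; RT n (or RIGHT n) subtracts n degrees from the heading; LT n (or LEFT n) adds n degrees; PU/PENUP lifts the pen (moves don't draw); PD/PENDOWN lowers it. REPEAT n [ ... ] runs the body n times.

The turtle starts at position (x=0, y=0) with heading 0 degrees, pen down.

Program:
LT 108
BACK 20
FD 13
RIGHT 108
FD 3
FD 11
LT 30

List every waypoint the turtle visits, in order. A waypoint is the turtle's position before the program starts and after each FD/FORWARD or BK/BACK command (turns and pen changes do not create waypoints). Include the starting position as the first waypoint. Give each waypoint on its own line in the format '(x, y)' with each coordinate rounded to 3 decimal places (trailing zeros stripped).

Executing turtle program step by step:
Start: pos=(0,0), heading=0, pen down
LT 108: heading 0 -> 108
BK 20: (0,0) -> (6.18,-19.021) [heading=108, draw]
FD 13: (6.18,-19.021) -> (2.163,-6.657) [heading=108, draw]
RT 108: heading 108 -> 0
FD 3: (2.163,-6.657) -> (5.163,-6.657) [heading=0, draw]
FD 11: (5.163,-6.657) -> (16.163,-6.657) [heading=0, draw]
LT 30: heading 0 -> 30
Final: pos=(16.163,-6.657), heading=30, 4 segment(s) drawn
Waypoints (5 total):
(0, 0)
(6.18, -19.021)
(2.163, -6.657)
(5.163, -6.657)
(16.163, -6.657)

Answer: (0, 0)
(6.18, -19.021)
(2.163, -6.657)
(5.163, -6.657)
(16.163, -6.657)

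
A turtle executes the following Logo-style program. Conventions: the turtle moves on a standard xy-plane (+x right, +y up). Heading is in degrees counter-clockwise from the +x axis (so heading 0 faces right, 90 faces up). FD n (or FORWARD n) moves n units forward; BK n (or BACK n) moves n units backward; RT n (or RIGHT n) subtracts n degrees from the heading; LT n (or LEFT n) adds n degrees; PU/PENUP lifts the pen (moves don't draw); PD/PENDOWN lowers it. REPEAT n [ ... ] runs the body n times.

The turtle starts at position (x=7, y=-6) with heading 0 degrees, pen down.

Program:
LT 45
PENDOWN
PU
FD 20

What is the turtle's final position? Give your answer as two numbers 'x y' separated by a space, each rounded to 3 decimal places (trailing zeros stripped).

Answer: 21.142 8.142

Derivation:
Executing turtle program step by step:
Start: pos=(7,-6), heading=0, pen down
LT 45: heading 0 -> 45
PD: pen down
PU: pen up
FD 20: (7,-6) -> (21.142,8.142) [heading=45, move]
Final: pos=(21.142,8.142), heading=45, 0 segment(s) drawn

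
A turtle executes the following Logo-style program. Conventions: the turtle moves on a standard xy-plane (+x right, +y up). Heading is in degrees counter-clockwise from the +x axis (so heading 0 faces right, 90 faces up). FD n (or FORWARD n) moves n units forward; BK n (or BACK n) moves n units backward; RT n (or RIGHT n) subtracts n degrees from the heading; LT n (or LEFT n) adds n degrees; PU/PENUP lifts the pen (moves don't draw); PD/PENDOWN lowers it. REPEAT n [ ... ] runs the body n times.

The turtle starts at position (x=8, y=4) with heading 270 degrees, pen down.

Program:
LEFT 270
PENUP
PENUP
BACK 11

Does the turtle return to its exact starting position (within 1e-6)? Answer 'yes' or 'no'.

Executing turtle program step by step:
Start: pos=(8,4), heading=270, pen down
LT 270: heading 270 -> 180
PU: pen up
PU: pen up
BK 11: (8,4) -> (19,4) [heading=180, move]
Final: pos=(19,4), heading=180, 0 segment(s) drawn

Start position: (8, 4)
Final position: (19, 4)
Distance = 11; >= 1e-6 -> NOT closed

Answer: no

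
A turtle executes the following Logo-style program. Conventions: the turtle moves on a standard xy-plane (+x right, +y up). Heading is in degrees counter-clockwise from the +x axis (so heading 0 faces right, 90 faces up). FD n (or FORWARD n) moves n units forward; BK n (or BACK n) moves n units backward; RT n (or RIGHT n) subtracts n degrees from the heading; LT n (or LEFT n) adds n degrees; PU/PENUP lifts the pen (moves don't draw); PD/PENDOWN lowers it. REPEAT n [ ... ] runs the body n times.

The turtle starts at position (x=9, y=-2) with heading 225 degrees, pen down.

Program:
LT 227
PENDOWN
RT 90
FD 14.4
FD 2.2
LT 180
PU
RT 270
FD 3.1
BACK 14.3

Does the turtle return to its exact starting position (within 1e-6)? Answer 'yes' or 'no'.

Answer: no

Derivation:
Executing turtle program step by step:
Start: pos=(9,-2), heading=225, pen down
LT 227: heading 225 -> 92
PD: pen down
RT 90: heading 92 -> 2
FD 14.4: (9,-2) -> (23.391,-1.497) [heading=2, draw]
FD 2.2: (23.391,-1.497) -> (25.59,-1.421) [heading=2, draw]
LT 180: heading 2 -> 182
PU: pen up
RT 270: heading 182 -> 272
FD 3.1: (25.59,-1.421) -> (25.698,-4.519) [heading=272, move]
BK 14.3: (25.698,-4.519) -> (25.199,9.773) [heading=272, move]
Final: pos=(25.199,9.773), heading=272, 2 segment(s) drawn

Start position: (9, -2)
Final position: (25.199, 9.773)
Distance = 20.025; >= 1e-6 -> NOT closed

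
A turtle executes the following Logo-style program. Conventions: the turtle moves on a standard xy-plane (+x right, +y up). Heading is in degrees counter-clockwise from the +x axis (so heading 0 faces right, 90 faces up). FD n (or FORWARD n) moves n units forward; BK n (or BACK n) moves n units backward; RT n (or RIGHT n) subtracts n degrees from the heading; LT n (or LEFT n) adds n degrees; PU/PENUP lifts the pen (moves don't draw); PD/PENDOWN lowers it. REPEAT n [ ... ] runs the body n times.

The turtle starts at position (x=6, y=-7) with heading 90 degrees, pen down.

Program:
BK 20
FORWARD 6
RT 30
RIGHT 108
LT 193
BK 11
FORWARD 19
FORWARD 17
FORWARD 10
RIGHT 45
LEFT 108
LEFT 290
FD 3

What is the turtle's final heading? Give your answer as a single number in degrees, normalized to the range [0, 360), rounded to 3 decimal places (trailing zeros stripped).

Answer: 138

Derivation:
Executing turtle program step by step:
Start: pos=(6,-7), heading=90, pen down
BK 20: (6,-7) -> (6,-27) [heading=90, draw]
FD 6: (6,-27) -> (6,-21) [heading=90, draw]
RT 30: heading 90 -> 60
RT 108: heading 60 -> 312
LT 193: heading 312 -> 145
BK 11: (6,-21) -> (15.011,-27.309) [heading=145, draw]
FD 19: (15.011,-27.309) -> (-0.553,-16.411) [heading=145, draw]
FD 17: (-0.553,-16.411) -> (-14.479,-6.661) [heading=145, draw]
FD 10: (-14.479,-6.661) -> (-22.67,-0.925) [heading=145, draw]
RT 45: heading 145 -> 100
LT 108: heading 100 -> 208
LT 290: heading 208 -> 138
FD 3: (-22.67,-0.925) -> (-24.9,1.083) [heading=138, draw]
Final: pos=(-24.9,1.083), heading=138, 7 segment(s) drawn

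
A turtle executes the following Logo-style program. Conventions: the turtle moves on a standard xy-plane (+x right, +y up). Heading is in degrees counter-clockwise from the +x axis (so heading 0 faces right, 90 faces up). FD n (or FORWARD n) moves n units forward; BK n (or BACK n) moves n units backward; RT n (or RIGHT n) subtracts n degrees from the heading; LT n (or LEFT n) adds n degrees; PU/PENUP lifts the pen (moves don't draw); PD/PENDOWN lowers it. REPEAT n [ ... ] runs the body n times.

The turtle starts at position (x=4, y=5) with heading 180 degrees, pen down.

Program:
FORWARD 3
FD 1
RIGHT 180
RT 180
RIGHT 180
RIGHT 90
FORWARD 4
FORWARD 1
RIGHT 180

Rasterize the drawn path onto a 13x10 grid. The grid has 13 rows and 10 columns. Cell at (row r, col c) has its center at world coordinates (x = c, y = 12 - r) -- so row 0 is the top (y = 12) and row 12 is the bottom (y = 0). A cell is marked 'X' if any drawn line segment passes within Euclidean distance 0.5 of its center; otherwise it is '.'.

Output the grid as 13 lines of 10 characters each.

Segment 0: (4,5) -> (1,5)
Segment 1: (1,5) -> (0,5)
Segment 2: (0,5) -> (0,1)
Segment 3: (0,1) -> (0,0)

Answer: ..........
..........
..........
..........
..........
..........
..........
XXXXX.....
X.........
X.........
X.........
X.........
X.........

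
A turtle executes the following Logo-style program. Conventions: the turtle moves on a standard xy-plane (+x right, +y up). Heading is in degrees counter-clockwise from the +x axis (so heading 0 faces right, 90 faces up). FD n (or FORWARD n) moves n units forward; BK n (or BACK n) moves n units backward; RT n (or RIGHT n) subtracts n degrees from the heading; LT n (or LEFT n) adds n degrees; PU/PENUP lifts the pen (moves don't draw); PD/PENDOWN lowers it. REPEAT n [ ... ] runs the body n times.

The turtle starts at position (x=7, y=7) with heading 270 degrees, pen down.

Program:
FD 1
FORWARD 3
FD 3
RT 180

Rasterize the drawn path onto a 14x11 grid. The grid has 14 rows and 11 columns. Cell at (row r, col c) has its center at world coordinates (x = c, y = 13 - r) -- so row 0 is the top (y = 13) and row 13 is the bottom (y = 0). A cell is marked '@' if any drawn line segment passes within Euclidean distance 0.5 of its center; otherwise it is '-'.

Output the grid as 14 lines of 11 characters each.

Segment 0: (7,7) -> (7,6)
Segment 1: (7,6) -> (7,3)
Segment 2: (7,3) -> (7,0)

Answer: -----------
-----------
-----------
-----------
-----------
-----------
-------@---
-------@---
-------@---
-------@---
-------@---
-------@---
-------@---
-------@---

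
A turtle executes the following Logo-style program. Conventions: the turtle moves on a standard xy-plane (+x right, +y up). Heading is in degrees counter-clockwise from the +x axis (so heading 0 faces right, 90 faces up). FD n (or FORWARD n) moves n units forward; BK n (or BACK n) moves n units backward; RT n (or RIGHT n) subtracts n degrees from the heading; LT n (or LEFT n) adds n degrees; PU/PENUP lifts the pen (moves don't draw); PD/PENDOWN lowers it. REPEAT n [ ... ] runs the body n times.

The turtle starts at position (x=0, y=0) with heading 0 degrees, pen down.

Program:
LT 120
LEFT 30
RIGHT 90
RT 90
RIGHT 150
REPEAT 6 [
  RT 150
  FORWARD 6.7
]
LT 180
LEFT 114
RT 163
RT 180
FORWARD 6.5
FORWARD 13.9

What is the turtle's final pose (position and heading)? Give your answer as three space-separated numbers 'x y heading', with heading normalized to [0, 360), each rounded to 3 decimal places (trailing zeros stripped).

Answer: 20.084 -13.601 311

Derivation:
Executing turtle program step by step:
Start: pos=(0,0), heading=0, pen down
LT 120: heading 0 -> 120
LT 30: heading 120 -> 150
RT 90: heading 150 -> 60
RT 90: heading 60 -> 330
RT 150: heading 330 -> 180
REPEAT 6 [
  -- iteration 1/6 --
  RT 150: heading 180 -> 30
  FD 6.7: (0,0) -> (5.802,3.35) [heading=30, draw]
  -- iteration 2/6 --
  RT 150: heading 30 -> 240
  FD 6.7: (5.802,3.35) -> (2.452,-2.452) [heading=240, draw]
  -- iteration 3/6 --
  RT 150: heading 240 -> 90
  FD 6.7: (2.452,-2.452) -> (2.452,4.248) [heading=90, draw]
  -- iteration 4/6 --
  RT 150: heading 90 -> 300
  FD 6.7: (2.452,4.248) -> (5.802,-1.555) [heading=300, draw]
  -- iteration 5/6 --
  RT 150: heading 300 -> 150
  FD 6.7: (5.802,-1.555) -> (0,1.795) [heading=150, draw]
  -- iteration 6/6 --
  RT 150: heading 150 -> 0
  FD 6.7: (0,1.795) -> (6.7,1.795) [heading=0, draw]
]
LT 180: heading 0 -> 180
LT 114: heading 180 -> 294
RT 163: heading 294 -> 131
RT 180: heading 131 -> 311
FD 6.5: (6.7,1.795) -> (10.964,-3.11) [heading=311, draw]
FD 13.9: (10.964,-3.11) -> (20.084,-13.601) [heading=311, draw]
Final: pos=(20.084,-13.601), heading=311, 8 segment(s) drawn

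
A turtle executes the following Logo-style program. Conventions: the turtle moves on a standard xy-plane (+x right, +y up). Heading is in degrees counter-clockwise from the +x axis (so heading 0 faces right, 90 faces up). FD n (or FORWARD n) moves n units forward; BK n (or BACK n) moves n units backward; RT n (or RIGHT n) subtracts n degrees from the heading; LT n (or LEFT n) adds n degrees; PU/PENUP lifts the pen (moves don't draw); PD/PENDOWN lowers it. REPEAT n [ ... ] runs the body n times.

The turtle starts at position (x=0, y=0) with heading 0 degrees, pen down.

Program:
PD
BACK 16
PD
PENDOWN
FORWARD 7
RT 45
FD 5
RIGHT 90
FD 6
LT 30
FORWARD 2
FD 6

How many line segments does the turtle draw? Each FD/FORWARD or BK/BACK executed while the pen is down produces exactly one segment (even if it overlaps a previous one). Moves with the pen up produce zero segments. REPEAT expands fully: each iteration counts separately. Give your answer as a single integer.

Executing turtle program step by step:
Start: pos=(0,0), heading=0, pen down
PD: pen down
BK 16: (0,0) -> (-16,0) [heading=0, draw]
PD: pen down
PD: pen down
FD 7: (-16,0) -> (-9,0) [heading=0, draw]
RT 45: heading 0 -> 315
FD 5: (-9,0) -> (-5.464,-3.536) [heading=315, draw]
RT 90: heading 315 -> 225
FD 6: (-5.464,-3.536) -> (-9.707,-7.778) [heading=225, draw]
LT 30: heading 225 -> 255
FD 2: (-9.707,-7.778) -> (-10.225,-9.71) [heading=255, draw]
FD 6: (-10.225,-9.71) -> (-11.778,-15.506) [heading=255, draw]
Final: pos=(-11.778,-15.506), heading=255, 6 segment(s) drawn
Segments drawn: 6

Answer: 6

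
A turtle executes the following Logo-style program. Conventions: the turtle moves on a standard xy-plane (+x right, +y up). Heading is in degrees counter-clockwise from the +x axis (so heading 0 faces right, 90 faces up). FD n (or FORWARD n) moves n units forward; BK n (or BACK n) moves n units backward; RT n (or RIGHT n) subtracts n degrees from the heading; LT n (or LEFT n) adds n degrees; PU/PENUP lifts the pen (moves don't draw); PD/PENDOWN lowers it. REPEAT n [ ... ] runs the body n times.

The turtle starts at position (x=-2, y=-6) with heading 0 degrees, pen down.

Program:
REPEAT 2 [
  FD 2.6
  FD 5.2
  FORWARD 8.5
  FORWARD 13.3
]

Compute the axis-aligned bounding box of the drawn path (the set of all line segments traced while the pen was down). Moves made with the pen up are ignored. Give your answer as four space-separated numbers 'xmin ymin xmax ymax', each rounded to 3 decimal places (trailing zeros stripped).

Answer: -2 -6 57.2 -6

Derivation:
Executing turtle program step by step:
Start: pos=(-2,-6), heading=0, pen down
REPEAT 2 [
  -- iteration 1/2 --
  FD 2.6: (-2,-6) -> (0.6,-6) [heading=0, draw]
  FD 5.2: (0.6,-6) -> (5.8,-6) [heading=0, draw]
  FD 8.5: (5.8,-6) -> (14.3,-6) [heading=0, draw]
  FD 13.3: (14.3,-6) -> (27.6,-6) [heading=0, draw]
  -- iteration 2/2 --
  FD 2.6: (27.6,-6) -> (30.2,-6) [heading=0, draw]
  FD 5.2: (30.2,-6) -> (35.4,-6) [heading=0, draw]
  FD 8.5: (35.4,-6) -> (43.9,-6) [heading=0, draw]
  FD 13.3: (43.9,-6) -> (57.2,-6) [heading=0, draw]
]
Final: pos=(57.2,-6), heading=0, 8 segment(s) drawn

Segment endpoints: x in {-2, 0.6, 5.8, 14.3, 27.6, 30.2, 35.4, 43.9, 57.2}, y in {-6}
xmin=-2, ymin=-6, xmax=57.2, ymax=-6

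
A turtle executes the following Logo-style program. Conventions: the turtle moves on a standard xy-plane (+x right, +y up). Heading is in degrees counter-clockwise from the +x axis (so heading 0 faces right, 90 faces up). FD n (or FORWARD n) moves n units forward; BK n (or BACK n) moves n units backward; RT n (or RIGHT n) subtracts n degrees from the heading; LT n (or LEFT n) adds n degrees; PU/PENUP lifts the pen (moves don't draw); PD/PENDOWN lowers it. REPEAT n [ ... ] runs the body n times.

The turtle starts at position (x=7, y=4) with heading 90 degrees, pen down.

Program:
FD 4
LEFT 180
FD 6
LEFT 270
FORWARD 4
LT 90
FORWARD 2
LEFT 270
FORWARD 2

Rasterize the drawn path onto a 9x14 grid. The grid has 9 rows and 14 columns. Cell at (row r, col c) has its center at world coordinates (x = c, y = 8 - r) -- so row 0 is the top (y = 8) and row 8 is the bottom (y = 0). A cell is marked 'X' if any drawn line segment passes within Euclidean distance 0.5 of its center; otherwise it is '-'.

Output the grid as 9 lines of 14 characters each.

Answer: -------X------
-------X------
-------X------
-------X------
-------X------
-------X------
---XXXXX------
---X----------
-XXX----------

Derivation:
Segment 0: (7,4) -> (7,8)
Segment 1: (7,8) -> (7,2)
Segment 2: (7,2) -> (3,2)
Segment 3: (3,2) -> (3,0)
Segment 4: (3,0) -> (1,0)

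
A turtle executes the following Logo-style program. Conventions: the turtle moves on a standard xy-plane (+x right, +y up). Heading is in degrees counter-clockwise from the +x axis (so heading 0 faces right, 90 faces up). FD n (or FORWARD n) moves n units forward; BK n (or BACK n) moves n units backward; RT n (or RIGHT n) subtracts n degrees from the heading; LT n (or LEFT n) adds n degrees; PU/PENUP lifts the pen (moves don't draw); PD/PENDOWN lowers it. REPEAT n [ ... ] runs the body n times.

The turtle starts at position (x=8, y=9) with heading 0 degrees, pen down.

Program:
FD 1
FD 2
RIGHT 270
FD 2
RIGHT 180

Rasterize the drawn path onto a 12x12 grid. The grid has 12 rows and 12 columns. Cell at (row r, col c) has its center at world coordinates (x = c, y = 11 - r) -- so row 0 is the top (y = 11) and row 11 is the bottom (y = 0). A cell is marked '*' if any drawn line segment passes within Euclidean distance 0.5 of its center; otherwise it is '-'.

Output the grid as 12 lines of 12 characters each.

Segment 0: (8,9) -> (9,9)
Segment 1: (9,9) -> (11,9)
Segment 2: (11,9) -> (11,11)

Answer: -----------*
-----------*
--------****
------------
------------
------------
------------
------------
------------
------------
------------
------------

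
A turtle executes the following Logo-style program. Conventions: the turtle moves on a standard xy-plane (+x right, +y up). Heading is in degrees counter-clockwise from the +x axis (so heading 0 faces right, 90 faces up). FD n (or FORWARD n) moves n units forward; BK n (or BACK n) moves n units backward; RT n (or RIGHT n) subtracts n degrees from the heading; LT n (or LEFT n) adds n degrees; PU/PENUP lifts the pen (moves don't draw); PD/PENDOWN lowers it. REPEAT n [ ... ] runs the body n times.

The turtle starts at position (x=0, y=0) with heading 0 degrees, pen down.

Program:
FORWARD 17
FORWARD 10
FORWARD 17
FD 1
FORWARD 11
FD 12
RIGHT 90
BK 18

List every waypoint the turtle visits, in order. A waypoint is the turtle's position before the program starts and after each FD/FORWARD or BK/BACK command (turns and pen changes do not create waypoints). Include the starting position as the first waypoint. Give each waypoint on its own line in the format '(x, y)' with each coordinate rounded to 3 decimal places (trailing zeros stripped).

Executing turtle program step by step:
Start: pos=(0,0), heading=0, pen down
FD 17: (0,0) -> (17,0) [heading=0, draw]
FD 10: (17,0) -> (27,0) [heading=0, draw]
FD 17: (27,0) -> (44,0) [heading=0, draw]
FD 1: (44,0) -> (45,0) [heading=0, draw]
FD 11: (45,0) -> (56,0) [heading=0, draw]
FD 12: (56,0) -> (68,0) [heading=0, draw]
RT 90: heading 0 -> 270
BK 18: (68,0) -> (68,18) [heading=270, draw]
Final: pos=(68,18), heading=270, 7 segment(s) drawn
Waypoints (8 total):
(0, 0)
(17, 0)
(27, 0)
(44, 0)
(45, 0)
(56, 0)
(68, 0)
(68, 18)

Answer: (0, 0)
(17, 0)
(27, 0)
(44, 0)
(45, 0)
(56, 0)
(68, 0)
(68, 18)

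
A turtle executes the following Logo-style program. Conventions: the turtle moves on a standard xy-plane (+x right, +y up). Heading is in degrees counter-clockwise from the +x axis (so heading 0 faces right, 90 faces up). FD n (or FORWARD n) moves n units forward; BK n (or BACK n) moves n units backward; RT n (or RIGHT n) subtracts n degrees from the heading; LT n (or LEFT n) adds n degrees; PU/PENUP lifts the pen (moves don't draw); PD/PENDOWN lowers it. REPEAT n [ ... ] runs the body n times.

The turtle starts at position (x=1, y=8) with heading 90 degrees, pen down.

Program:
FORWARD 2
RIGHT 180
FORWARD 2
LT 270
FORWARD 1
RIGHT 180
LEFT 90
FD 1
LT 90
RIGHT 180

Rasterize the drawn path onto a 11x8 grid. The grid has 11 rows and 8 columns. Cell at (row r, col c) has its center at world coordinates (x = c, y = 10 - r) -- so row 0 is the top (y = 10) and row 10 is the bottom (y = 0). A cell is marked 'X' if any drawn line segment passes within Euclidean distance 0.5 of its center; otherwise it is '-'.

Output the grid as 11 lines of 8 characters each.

Answer: -X------
XX------
XX------
--------
--------
--------
--------
--------
--------
--------
--------

Derivation:
Segment 0: (1,8) -> (1,10)
Segment 1: (1,10) -> (1,8)
Segment 2: (1,8) -> (0,8)
Segment 3: (0,8) -> (0,9)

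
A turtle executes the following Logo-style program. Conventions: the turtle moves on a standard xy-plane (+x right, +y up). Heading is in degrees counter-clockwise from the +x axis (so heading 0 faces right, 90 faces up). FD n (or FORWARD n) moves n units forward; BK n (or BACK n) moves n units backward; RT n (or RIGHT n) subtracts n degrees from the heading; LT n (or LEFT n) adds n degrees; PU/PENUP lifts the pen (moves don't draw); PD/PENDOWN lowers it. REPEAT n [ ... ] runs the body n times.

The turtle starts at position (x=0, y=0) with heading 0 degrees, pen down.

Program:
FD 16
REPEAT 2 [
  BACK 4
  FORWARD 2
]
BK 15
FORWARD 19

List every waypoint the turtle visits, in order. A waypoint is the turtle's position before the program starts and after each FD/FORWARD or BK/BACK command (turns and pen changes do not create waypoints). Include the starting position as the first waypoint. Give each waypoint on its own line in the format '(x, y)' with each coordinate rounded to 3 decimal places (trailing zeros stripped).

Executing turtle program step by step:
Start: pos=(0,0), heading=0, pen down
FD 16: (0,0) -> (16,0) [heading=0, draw]
REPEAT 2 [
  -- iteration 1/2 --
  BK 4: (16,0) -> (12,0) [heading=0, draw]
  FD 2: (12,0) -> (14,0) [heading=0, draw]
  -- iteration 2/2 --
  BK 4: (14,0) -> (10,0) [heading=0, draw]
  FD 2: (10,0) -> (12,0) [heading=0, draw]
]
BK 15: (12,0) -> (-3,0) [heading=0, draw]
FD 19: (-3,0) -> (16,0) [heading=0, draw]
Final: pos=(16,0), heading=0, 7 segment(s) drawn
Waypoints (8 total):
(0, 0)
(16, 0)
(12, 0)
(14, 0)
(10, 0)
(12, 0)
(-3, 0)
(16, 0)

Answer: (0, 0)
(16, 0)
(12, 0)
(14, 0)
(10, 0)
(12, 0)
(-3, 0)
(16, 0)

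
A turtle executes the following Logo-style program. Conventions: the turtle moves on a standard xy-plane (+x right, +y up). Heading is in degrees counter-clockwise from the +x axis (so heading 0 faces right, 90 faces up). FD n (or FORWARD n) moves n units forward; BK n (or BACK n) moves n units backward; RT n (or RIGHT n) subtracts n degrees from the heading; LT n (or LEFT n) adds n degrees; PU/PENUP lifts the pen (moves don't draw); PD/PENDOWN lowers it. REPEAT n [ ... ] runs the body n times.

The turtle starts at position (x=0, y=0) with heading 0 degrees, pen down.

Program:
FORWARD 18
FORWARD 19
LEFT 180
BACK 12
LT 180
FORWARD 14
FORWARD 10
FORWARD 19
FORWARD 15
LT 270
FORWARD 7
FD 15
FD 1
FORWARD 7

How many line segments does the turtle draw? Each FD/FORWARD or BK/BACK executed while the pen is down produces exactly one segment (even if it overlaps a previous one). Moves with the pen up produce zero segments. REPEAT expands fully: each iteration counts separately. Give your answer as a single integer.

Answer: 11

Derivation:
Executing turtle program step by step:
Start: pos=(0,0), heading=0, pen down
FD 18: (0,0) -> (18,0) [heading=0, draw]
FD 19: (18,0) -> (37,0) [heading=0, draw]
LT 180: heading 0 -> 180
BK 12: (37,0) -> (49,0) [heading=180, draw]
LT 180: heading 180 -> 0
FD 14: (49,0) -> (63,0) [heading=0, draw]
FD 10: (63,0) -> (73,0) [heading=0, draw]
FD 19: (73,0) -> (92,0) [heading=0, draw]
FD 15: (92,0) -> (107,0) [heading=0, draw]
LT 270: heading 0 -> 270
FD 7: (107,0) -> (107,-7) [heading=270, draw]
FD 15: (107,-7) -> (107,-22) [heading=270, draw]
FD 1: (107,-22) -> (107,-23) [heading=270, draw]
FD 7: (107,-23) -> (107,-30) [heading=270, draw]
Final: pos=(107,-30), heading=270, 11 segment(s) drawn
Segments drawn: 11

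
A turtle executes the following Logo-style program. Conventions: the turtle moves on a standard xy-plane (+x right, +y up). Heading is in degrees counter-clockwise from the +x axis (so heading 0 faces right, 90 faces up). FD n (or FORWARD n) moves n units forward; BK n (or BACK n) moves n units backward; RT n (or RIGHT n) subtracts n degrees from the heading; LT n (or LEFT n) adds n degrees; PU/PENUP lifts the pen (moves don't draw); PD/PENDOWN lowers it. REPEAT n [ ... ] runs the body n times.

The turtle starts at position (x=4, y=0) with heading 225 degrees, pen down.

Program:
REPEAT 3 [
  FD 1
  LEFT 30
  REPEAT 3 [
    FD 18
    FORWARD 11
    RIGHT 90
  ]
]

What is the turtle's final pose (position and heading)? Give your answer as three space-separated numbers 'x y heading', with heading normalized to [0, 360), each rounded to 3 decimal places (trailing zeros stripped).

Answer: 4 0 225

Derivation:
Executing turtle program step by step:
Start: pos=(4,0), heading=225, pen down
REPEAT 3 [
  -- iteration 1/3 --
  FD 1: (4,0) -> (3.293,-0.707) [heading=225, draw]
  LT 30: heading 225 -> 255
  REPEAT 3 [
    -- iteration 1/3 --
    FD 18: (3.293,-0.707) -> (-1.366,-18.094) [heading=255, draw]
    FD 11: (-1.366,-18.094) -> (-4.213,-28.719) [heading=255, draw]
    RT 90: heading 255 -> 165
    -- iteration 2/3 --
    FD 18: (-4.213,-28.719) -> (-21.6,-24.06) [heading=165, draw]
    FD 11: (-21.6,-24.06) -> (-32.225,-21.213) [heading=165, draw]
    RT 90: heading 165 -> 75
    -- iteration 3/3 --
    FD 18: (-32.225,-21.213) -> (-27.566,-3.827) [heading=75, draw]
    FD 11: (-27.566,-3.827) -> (-24.719,6.799) [heading=75, draw]
    RT 90: heading 75 -> 345
  ]
  -- iteration 2/3 --
  FD 1: (-24.719,6.799) -> (-23.753,6.54) [heading=345, draw]
  LT 30: heading 345 -> 15
  REPEAT 3 [
    -- iteration 1/3 --
    FD 18: (-23.753,6.54) -> (-6.366,11.199) [heading=15, draw]
    FD 11: (-6.366,11.199) -> (4.259,14.046) [heading=15, draw]
    RT 90: heading 15 -> 285
    -- iteration 2/3 --
    FD 18: (4.259,14.046) -> (8.918,-3.341) [heading=285, draw]
    FD 11: (8.918,-3.341) -> (11.765,-13.966) [heading=285, draw]
    RT 90: heading 285 -> 195
    -- iteration 3/3 --
    FD 18: (11.765,-13.966) -> (-5.622,-18.625) [heading=195, draw]
    FD 11: (-5.622,-18.625) -> (-16.247,-21.472) [heading=195, draw]
    RT 90: heading 195 -> 105
  ]
  -- iteration 3/3 --
  FD 1: (-16.247,-21.472) -> (-16.506,-20.506) [heading=105, draw]
  LT 30: heading 105 -> 135
  REPEAT 3 [
    -- iteration 1/3 --
    FD 18: (-16.506,-20.506) -> (-29.234,-7.778) [heading=135, draw]
    FD 11: (-29.234,-7.778) -> (-37.012,0) [heading=135, draw]
    RT 90: heading 135 -> 45
    -- iteration 2/3 --
    FD 18: (-37.012,0) -> (-24.284,12.728) [heading=45, draw]
    FD 11: (-24.284,12.728) -> (-16.506,20.506) [heading=45, draw]
    RT 90: heading 45 -> 315
    -- iteration 3/3 --
    FD 18: (-16.506,20.506) -> (-3.778,7.778) [heading=315, draw]
    FD 11: (-3.778,7.778) -> (4,0) [heading=315, draw]
    RT 90: heading 315 -> 225
  ]
]
Final: pos=(4,0), heading=225, 21 segment(s) drawn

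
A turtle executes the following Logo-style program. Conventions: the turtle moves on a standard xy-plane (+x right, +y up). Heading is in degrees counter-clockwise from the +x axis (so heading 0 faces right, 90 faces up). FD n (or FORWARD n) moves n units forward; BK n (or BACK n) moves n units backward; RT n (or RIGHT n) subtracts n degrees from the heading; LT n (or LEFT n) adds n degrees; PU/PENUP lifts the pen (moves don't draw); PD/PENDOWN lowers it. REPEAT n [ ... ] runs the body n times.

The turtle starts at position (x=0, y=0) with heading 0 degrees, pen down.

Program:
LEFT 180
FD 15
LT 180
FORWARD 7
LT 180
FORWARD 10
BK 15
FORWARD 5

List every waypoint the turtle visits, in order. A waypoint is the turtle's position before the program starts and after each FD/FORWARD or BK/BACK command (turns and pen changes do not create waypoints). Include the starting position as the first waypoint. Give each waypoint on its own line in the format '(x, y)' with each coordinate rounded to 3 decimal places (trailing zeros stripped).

Executing turtle program step by step:
Start: pos=(0,0), heading=0, pen down
LT 180: heading 0 -> 180
FD 15: (0,0) -> (-15,0) [heading=180, draw]
LT 180: heading 180 -> 0
FD 7: (-15,0) -> (-8,0) [heading=0, draw]
LT 180: heading 0 -> 180
FD 10: (-8,0) -> (-18,0) [heading=180, draw]
BK 15: (-18,0) -> (-3,0) [heading=180, draw]
FD 5: (-3,0) -> (-8,0) [heading=180, draw]
Final: pos=(-8,0), heading=180, 5 segment(s) drawn
Waypoints (6 total):
(0, 0)
(-15, 0)
(-8, 0)
(-18, 0)
(-3, 0)
(-8, 0)

Answer: (0, 0)
(-15, 0)
(-8, 0)
(-18, 0)
(-3, 0)
(-8, 0)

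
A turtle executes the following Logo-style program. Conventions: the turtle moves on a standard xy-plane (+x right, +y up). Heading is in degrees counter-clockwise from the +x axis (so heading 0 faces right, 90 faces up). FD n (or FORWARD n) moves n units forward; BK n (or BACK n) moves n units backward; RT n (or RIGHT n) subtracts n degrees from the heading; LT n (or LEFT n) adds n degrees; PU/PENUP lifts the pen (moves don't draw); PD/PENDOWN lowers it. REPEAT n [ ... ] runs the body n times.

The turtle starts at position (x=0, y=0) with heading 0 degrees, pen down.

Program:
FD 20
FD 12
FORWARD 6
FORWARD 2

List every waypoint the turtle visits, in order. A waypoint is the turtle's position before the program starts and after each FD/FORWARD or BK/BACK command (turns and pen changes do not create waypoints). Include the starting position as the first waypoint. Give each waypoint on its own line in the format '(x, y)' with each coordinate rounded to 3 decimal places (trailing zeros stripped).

Executing turtle program step by step:
Start: pos=(0,0), heading=0, pen down
FD 20: (0,0) -> (20,0) [heading=0, draw]
FD 12: (20,0) -> (32,0) [heading=0, draw]
FD 6: (32,0) -> (38,0) [heading=0, draw]
FD 2: (38,0) -> (40,0) [heading=0, draw]
Final: pos=(40,0), heading=0, 4 segment(s) drawn
Waypoints (5 total):
(0, 0)
(20, 0)
(32, 0)
(38, 0)
(40, 0)

Answer: (0, 0)
(20, 0)
(32, 0)
(38, 0)
(40, 0)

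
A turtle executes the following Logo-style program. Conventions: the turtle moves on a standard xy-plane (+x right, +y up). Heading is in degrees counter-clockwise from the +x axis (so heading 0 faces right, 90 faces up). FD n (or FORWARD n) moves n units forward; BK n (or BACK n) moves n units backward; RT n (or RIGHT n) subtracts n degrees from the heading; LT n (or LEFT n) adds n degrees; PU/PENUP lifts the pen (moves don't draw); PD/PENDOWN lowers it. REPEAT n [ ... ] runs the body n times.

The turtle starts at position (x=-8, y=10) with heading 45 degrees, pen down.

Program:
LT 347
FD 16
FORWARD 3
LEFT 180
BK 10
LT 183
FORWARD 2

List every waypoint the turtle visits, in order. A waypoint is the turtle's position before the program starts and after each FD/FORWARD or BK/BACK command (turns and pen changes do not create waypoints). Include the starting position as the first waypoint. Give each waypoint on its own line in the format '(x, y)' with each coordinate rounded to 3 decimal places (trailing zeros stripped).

Answer: (-8, 10)
(5.569, 18.479)
(8.113, 20.068)
(16.593, 25.368)
(18.232, 26.515)

Derivation:
Executing turtle program step by step:
Start: pos=(-8,10), heading=45, pen down
LT 347: heading 45 -> 32
FD 16: (-8,10) -> (5.569,18.479) [heading=32, draw]
FD 3: (5.569,18.479) -> (8.113,20.068) [heading=32, draw]
LT 180: heading 32 -> 212
BK 10: (8.113,20.068) -> (16.593,25.368) [heading=212, draw]
LT 183: heading 212 -> 35
FD 2: (16.593,25.368) -> (18.232,26.515) [heading=35, draw]
Final: pos=(18.232,26.515), heading=35, 4 segment(s) drawn
Waypoints (5 total):
(-8, 10)
(5.569, 18.479)
(8.113, 20.068)
(16.593, 25.368)
(18.232, 26.515)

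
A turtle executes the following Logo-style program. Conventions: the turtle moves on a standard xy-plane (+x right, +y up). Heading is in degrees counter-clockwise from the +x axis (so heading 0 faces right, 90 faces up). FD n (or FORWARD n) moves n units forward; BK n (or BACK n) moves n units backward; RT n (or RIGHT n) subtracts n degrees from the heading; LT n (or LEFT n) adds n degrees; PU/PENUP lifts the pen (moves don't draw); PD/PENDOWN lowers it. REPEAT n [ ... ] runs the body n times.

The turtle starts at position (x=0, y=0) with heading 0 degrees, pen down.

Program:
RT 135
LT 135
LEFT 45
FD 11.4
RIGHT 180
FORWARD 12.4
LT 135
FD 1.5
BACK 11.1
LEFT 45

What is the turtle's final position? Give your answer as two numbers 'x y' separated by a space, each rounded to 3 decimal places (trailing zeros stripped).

Executing turtle program step by step:
Start: pos=(0,0), heading=0, pen down
RT 135: heading 0 -> 225
LT 135: heading 225 -> 0
LT 45: heading 0 -> 45
FD 11.4: (0,0) -> (8.061,8.061) [heading=45, draw]
RT 180: heading 45 -> 225
FD 12.4: (8.061,8.061) -> (-0.707,-0.707) [heading=225, draw]
LT 135: heading 225 -> 0
FD 1.5: (-0.707,-0.707) -> (0.793,-0.707) [heading=0, draw]
BK 11.1: (0.793,-0.707) -> (-10.307,-0.707) [heading=0, draw]
LT 45: heading 0 -> 45
Final: pos=(-10.307,-0.707), heading=45, 4 segment(s) drawn

Answer: -10.307 -0.707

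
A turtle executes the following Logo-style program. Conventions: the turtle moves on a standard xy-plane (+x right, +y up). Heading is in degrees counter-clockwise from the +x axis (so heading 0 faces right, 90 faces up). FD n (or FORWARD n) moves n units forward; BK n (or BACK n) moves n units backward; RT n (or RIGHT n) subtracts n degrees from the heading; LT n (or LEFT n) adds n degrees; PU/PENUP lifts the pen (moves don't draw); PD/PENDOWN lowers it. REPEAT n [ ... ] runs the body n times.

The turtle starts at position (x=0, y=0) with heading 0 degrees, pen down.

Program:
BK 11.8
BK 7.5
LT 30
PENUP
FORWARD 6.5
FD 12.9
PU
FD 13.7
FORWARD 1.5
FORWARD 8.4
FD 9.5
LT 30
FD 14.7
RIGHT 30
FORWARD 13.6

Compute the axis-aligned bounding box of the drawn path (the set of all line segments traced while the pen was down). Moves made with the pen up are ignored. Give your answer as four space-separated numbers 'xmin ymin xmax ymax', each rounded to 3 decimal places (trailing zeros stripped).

Answer: -19.3 0 0 0

Derivation:
Executing turtle program step by step:
Start: pos=(0,0), heading=0, pen down
BK 11.8: (0,0) -> (-11.8,0) [heading=0, draw]
BK 7.5: (-11.8,0) -> (-19.3,0) [heading=0, draw]
LT 30: heading 0 -> 30
PU: pen up
FD 6.5: (-19.3,0) -> (-13.671,3.25) [heading=30, move]
FD 12.9: (-13.671,3.25) -> (-2.499,9.7) [heading=30, move]
PU: pen up
FD 13.7: (-2.499,9.7) -> (9.365,16.55) [heading=30, move]
FD 1.5: (9.365,16.55) -> (10.664,17.3) [heading=30, move]
FD 8.4: (10.664,17.3) -> (17.939,21.5) [heading=30, move]
FD 9.5: (17.939,21.5) -> (26.166,26.25) [heading=30, move]
LT 30: heading 30 -> 60
FD 14.7: (26.166,26.25) -> (33.516,38.981) [heading=60, move]
RT 30: heading 60 -> 30
FD 13.6: (33.516,38.981) -> (45.294,45.781) [heading=30, move]
Final: pos=(45.294,45.781), heading=30, 2 segment(s) drawn

Segment endpoints: x in {-19.3, -11.8, 0}, y in {0}
xmin=-19.3, ymin=0, xmax=0, ymax=0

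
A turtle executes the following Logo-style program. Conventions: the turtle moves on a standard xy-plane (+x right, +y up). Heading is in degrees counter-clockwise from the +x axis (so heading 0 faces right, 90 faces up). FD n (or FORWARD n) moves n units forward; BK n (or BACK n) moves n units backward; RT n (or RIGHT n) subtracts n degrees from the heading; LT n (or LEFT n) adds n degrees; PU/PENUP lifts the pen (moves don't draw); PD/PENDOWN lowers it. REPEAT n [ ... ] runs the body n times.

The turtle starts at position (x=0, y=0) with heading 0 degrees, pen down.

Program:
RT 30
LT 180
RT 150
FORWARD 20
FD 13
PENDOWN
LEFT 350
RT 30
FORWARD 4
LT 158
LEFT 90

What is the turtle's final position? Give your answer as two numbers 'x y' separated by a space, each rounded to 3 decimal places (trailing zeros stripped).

Executing turtle program step by step:
Start: pos=(0,0), heading=0, pen down
RT 30: heading 0 -> 330
LT 180: heading 330 -> 150
RT 150: heading 150 -> 0
FD 20: (0,0) -> (20,0) [heading=0, draw]
FD 13: (20,0) -> (33,0) [heading=0, draw]
PD: pen down
LT 350: heading 0 -> 350
RT 30: heading 350 -> 320
FD 4: (33,0) -> (36.064,-2.571) [heading=320, draw]
LT 158: heading 320 -> 118
LT 90: heading 118 -> 208
Final: pos=(36.064,-2.571), heading=208, 3 segment(s) drawn

Answer: 36.064 -2.571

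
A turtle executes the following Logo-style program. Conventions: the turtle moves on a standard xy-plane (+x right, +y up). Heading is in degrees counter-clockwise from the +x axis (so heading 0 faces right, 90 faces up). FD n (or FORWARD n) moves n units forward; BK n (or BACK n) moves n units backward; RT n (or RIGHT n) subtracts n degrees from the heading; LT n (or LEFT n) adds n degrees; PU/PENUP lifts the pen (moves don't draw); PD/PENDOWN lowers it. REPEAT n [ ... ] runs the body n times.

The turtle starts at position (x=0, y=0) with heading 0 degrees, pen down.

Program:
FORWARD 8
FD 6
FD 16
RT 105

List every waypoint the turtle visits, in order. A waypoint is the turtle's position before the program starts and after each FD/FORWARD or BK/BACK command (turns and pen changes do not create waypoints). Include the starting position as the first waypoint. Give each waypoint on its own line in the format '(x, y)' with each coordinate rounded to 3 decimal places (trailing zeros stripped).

Answer: (0, 0)
(8, 0)
(14, 0)
(30, 0)

Derivation:
Executing turtle program step by step:
Start: pos=(0,0), heading=0, pen down
FD 8: (0,0) -> (8,0) [heading=0, draw]
FD 6: (8,0) -> (14,0) [heading=0, draw]
FD 16: (14,0) -> (30,0) [heading=0, draw]
RT 105: heading 0 -> 255
Final: pos=(30,0), heading=255, 3 segment(s) drawn
Waypoints (4 total):
(0, 0)
(8, 0)
(14, 0)
(30, 0)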